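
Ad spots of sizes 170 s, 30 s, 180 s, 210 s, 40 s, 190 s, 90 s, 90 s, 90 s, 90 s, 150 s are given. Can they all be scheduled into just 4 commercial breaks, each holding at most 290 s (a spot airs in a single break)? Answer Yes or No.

Total = 1330 s; ⌈1330/290⌉ = 5.
At least 5 commercial breaks are required, but only 4 are allowed.

No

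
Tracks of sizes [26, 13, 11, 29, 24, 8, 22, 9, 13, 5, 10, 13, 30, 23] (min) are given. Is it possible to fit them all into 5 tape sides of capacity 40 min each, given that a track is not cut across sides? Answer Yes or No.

No

Total = 236 min; ⌈236/40⌉ = 6.
At least 6 tape sides are required, but only 5 are allowed.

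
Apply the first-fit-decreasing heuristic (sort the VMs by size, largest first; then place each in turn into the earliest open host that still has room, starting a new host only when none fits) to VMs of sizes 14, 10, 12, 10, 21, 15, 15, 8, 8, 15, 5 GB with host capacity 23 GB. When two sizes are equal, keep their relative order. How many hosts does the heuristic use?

7

Sorted descending: 21, 15, 15, 15, 14, 12, 10, 10, 8, 8, 5.
  21 → host 1 (new)  [load 21/23]
  15 → host 2 (new)  [load 15/23]
  15 → host 3 (new)  [load 15/23]
  15 → host 4 (new)  [load 15/23]
  14 → host 5 (new)  [load 14/23]
  12 → host 6 (new)  [load 12/23]
  10 → host 6  [load 22/23]
  10 → host 7 (new)  [load 10/23]
  8 → host 2  [load 23/23]
  8 → host 3  [load 23/23]
  5 → host 4  [load 20/23]
7 hosts opened.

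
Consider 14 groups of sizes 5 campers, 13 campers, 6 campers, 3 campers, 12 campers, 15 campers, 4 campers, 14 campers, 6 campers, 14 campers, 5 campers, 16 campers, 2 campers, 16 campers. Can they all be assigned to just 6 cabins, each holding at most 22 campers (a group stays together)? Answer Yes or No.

No

Total = 131 campers; ⌈131/22⌉ = 6.
7 groups each exceed half the capacity and cannot share a cabin, forcing at least 7 cabins.
At least 7 cabins are required, but only 6 are allowed.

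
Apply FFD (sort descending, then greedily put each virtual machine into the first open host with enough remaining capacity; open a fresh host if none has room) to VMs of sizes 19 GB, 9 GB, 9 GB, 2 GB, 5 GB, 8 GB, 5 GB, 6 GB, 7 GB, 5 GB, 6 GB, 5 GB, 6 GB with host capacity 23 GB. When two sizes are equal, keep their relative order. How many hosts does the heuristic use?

Sorted descending: 19, 9, 9, 8, 7, 6, 6, 6, 5, 5, 5, 5, 2.
  19 → host 1 (new)  [load 19/23]
  9 → host 2 (new)  [load 9/23]
  9 → host 2  [load 18/23]
  8 → host 3 (new)  [load 8/23]
  7 → host 3  [load 15/23]
  6 → host 3  [load 21/23]
  6 → host 4 (new)  [load 6/23]
  6 → host 4  [load 12/23]
  5 → host 2  [load 23/23]
  5 → host 4  [load 17/23]
  5 → host 4  [load 22/23]
  5 → host 5 (new)  [load 5/23]
  2 → host 1  [load 21/23]
5 hosts opened.

5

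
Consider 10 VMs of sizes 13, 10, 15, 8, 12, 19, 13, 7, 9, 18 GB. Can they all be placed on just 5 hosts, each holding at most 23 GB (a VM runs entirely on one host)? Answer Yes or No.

Total = 124 GB; ⌈124/23⌉ = 6.
At least 6 hosts are required, but only 5 are allowed.

No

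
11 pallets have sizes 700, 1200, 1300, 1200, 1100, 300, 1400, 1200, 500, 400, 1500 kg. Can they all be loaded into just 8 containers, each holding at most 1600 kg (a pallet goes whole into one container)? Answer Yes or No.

A valid assignment using 8 containers:
  container 1: 1500 = 1500
  container 2: 1400 = 1400
  container 3: 1300 + 300 = 1600
  container 4: 1200 + 400 = 1600
  container 5: 1200 = 1200
  container 6: 1200 = 1200
  container 7: 1100 + 500 = 1600
  container 8: 700 = 700
Every load is within 1600 kg, so 8 containers suffice.

Yes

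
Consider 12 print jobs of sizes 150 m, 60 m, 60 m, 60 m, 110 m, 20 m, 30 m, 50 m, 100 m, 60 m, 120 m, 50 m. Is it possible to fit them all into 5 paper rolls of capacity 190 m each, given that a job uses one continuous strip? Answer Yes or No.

Yes

A valid assignment using 5 paper rolls:
  roll 1: 150 + 30 = 180
  roll 2: 120 + 60 = 180
  roll 3: 110 + 60 + 20 = 190
  roll 4: 100 + 60 = 160
  roll 5: 60 + 50 + 50 = 160
Every load is within 190 m, so 5 paper rolls suffice.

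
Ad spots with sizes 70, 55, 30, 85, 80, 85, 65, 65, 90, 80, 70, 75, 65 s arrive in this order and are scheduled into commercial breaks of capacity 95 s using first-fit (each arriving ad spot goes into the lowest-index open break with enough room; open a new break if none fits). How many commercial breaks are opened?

  70 → break 1 (new)  [load 70/95]
  55 → break 2 (new)  [load 55/95]
  30 → break 2  [load 85/95]
  85 → break 3 (new)  [load 85/95]
  80 → break 4 (new)  [load 80/95]
  85 → break 5 (new)  [load 85/95]
  65 → break 6 (new)  [load 65/95]
  65 → break 7 (new)  [load 65/95]
  90 → break 8 (new)  [load 90/95]
  80 → break 9 (new)  [load 80/95]
  70 → break 10 (new)  [load 70/95]
  75 → break 11 (new)  [load 75/95]
  65 → break 12 (new)  [load 65/95]
12 commercial breaks opened.

12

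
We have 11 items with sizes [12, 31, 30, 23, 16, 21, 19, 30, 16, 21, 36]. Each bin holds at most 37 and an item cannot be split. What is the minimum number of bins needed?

8

Total = 36 + 31 + 30 + 30 + 23 + 21 + 21 + 19 + 16 + 16 + 12 = 255.
Lower bound: ⌈255/37⌉ = 7 bins.
Also, 8 items each exceed 37/2, and no two of those can share a bin, so at least 8 bins are needed.
A packing using 8 bins:
  bin 1: 36 = 36
  bin 2: 31 = 31
  bin 3: 30 = 30
  bin 4: 30 = 30
  bin 5: 23 + 12 = 35
  bin 6: 21 + 16 = 37
  bin 7: 21 + 16 = 37
  bin 8: 19 = 19
This matches the lower bound, so 8 is optimal.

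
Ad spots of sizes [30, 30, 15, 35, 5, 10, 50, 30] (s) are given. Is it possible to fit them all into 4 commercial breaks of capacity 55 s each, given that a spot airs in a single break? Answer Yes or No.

Total = 205 s; ⌈205/55⌉ = 4.
5 ad spots each exceed half the capacity and cannot share a break, forcing at least 5 commercial breaks.
At least 5 commercial breaks are required, but only 4 are allowed.

No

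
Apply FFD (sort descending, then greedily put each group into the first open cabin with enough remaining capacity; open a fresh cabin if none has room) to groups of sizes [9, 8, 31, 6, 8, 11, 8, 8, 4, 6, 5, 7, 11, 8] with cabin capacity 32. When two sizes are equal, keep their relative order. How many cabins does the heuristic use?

Sorted descending: 31, 11, 11, 9, 8, 8, 8, 8, 8, 7, 6, 6, 5, 4.
  31 → cabin 1 (new)  [load 31/32]
  11 → cabin 2 (new)  [load 11/32]
  11 → cabin 2  [load 22/32]
  9 → cabin 2  [load 31/32]
  8 → cabin 3 (new)  [load 8/32]
  8 → cabin 3  [load 16/32]
  8 → cabin 3  [load 24/32]
  8 → cabin 3  [load 32/32]
  8 → cabin 4 (new)  [load 8/32]
  7 → cabin 4  [load 15/32]
  6 → cabin 4  [load 21/32]
  6 → cabin 4  [load 27/32]
  5 → cabin 4  [load 32/32]
  4 → cabin 5 (new)  [load 4/32]
5 cabins opened.

5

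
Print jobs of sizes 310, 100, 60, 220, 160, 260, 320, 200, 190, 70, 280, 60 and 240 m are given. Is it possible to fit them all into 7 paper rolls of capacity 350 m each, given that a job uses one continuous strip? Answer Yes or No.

No

Total = 2470 m; ⌈2470/350⌉ = 8.
At least 8 paper rolls are required, but only 7 are allowed.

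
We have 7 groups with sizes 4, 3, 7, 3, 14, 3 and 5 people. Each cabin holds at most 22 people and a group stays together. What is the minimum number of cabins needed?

2

Total = 14 + 7 + 5 + 4 + 3 + 3 + 3 = 39 people.
Lower bound: ⌈39/22⌉ = 2 cabins.
A packing using 2 cabins:
  cabin 1: 14 + 7 = 21
  cabin 2: 5 + 4 + 3 + 3 + 3 = 18
This matches the lower bound, so 2 is optimal.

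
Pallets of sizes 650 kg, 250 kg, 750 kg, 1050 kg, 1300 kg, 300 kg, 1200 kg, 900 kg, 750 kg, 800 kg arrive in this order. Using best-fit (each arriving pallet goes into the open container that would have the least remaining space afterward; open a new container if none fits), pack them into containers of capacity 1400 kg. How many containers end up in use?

8

  650 → container 1 (new)  [load 650/1400]
  250 → container 1  [load 900/1400]
  750 → container 2 (new)  [load 750/1400]
  1050 → container 3 (new)  [load 1050/1400]
  1300 → container 4 (new)  [load 1300/1400]
  300 → container 3  [load 1350/1400]
  1200 → container 5 (new)  [load 1200/1400]
  900 → container 6 (new)  [load 900/1400]
  750 → container 7 (new)  [load 750/1400]
  800 → container 8 (new)  [load 800/1400]
8 containers opened.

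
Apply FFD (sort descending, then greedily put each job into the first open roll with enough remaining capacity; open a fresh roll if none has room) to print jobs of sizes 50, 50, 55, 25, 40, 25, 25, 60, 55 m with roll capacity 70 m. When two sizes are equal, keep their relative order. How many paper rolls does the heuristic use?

7

Sorted descending: 60, 55, 55, 50, 50, 40, 25, 25, 25.
  60 → roll 1 (new)  [load 60/70]
  55 → roll 2 (new)  [load 55/70]
  55 → roll 3 (new)  [load 55/70]
  50 → roll 4 (new)  [load 50/70]
  50 → roll 5 (new)  [load 50/70]
  40 → roll 6 (new)  [load 40/70]
  25 → roll 6  [load 65/70]
  25 → roll 7 (new)  [load 25/70]
  25 → roll 7  [load 50/70]
7 paper rolls opened.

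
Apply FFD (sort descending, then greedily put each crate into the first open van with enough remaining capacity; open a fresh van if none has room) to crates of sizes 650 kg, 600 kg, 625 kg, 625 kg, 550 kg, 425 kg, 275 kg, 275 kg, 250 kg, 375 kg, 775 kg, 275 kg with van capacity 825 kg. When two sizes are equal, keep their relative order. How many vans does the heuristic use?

8

Sorted descending: 775, 650, 625, 625, 600, 550, 425, 375, 275, 275, 275, 250.
  775 → van 1 (new)  [load 775/825]
  650 → van 2 (new)  [load 650/825]
  625 → van 3 (new)  [load 625/825]
  625 → van 4 (new)  [load 625/825]
  600 → van 5 (new)  [load 600/825]
  550 → van 6 (new)  [load 550/825]
  425 → van 7 (new)  [load 425/825]
  375 → van 7  [load 800/825]
  275 → van 6  [load 825/825]
  275 → van 8 (new)  [load 275/825]
  275 → van 8  [load 550/825]
  250 → van 8  [load 800/825]
8 vans opened.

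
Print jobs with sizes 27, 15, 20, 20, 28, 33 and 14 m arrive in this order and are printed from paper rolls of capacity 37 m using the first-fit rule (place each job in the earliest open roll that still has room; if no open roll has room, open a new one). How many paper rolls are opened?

  27 → roll 1 (new)  [load 27/37]
  15 → roll 2 (new)  [load 15/37]
  20 → roll 2  [load 35/37]
  20 → roll 3 (new)  [load 20/37]
  28 → roll 4 (new)  [load 28/37]
  33 → roll 5 (new)  [load 33/37]
  14 → roll 3  [load 34/37]
5 paper rolls opened.

5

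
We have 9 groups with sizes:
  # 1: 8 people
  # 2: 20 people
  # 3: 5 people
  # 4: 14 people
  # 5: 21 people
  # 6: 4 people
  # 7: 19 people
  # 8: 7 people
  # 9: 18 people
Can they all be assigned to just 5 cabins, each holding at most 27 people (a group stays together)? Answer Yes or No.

A valid assignment using 5 cabins:
  cabin 1: 21 + 5 = 26
  cabin 2: 20 + 7 = 27
  cabin 3: 19 + 8 = 27
  cabin 4: 18 + 4 = 22
  cabin 5: 14 = 14
Every load is within 27 people, so 5 cabins suffice.

Yes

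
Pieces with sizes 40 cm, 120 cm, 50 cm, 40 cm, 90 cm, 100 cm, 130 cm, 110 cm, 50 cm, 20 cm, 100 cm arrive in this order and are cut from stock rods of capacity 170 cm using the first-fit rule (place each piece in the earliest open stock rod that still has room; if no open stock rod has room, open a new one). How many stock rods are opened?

  40 → stock rod 1 (new)  [load 40/170]
  120 → stock rod 1  [load 160/170]
  50 → stock rod 2 (new)  [load 50/170]
  40 → stock rod 2  [load 90/170]
  90 → stock rod 3 (new)  [load 90/170]
  100 → stock rod 4 (new)  [load 100/170]
  130 → stock rod 5 (new)  [load 130/170]
  110 → stock rod 6 (new)  [load 110/170]
  50 → stock rod 2  [load 140/170]
  20 → stock rod 2  [load 160/170]
  100 → stock rod 7 (new)  [load 100/170]
7 stock rods opened.

7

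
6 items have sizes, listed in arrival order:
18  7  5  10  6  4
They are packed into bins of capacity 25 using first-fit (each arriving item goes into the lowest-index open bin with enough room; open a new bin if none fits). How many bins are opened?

2

  18 → bin 1 (new)  [load 18/25]
  7 → bin 1  [load 25/25]
  5 → bin 2 (new)  [load 5/25]
  10 → bin 2  [load 15/25]
  6 → bin 2  [load 21/25]
  4 → bin 2  [load 25/25]
2 bins opened.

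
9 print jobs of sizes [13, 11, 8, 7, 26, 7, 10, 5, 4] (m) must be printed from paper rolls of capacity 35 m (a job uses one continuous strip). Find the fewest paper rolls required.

Total = 26 + 13 + 11 + 10 + 8 + 7 + 7 + 5 + 4 = 91 m.
Lower bound: ⌈91/35⌉ = 3 paper rolls.
A packing using 3 paper rolls:
  roll 1: 26 + 8 = 34
  roll 2: 13 + 11 + 10 = 34
  roll 3: 7 + 7 + 5 + 4 = 23
This matches the lower bound, so 3 is optimal.

3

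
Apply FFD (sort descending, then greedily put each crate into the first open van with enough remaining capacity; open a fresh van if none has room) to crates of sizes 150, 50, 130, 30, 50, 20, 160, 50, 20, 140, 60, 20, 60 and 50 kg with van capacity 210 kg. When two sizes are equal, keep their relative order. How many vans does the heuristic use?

Sorted descending: 160, 150, 140, 130, 60, 60, 50, 50, 50, 50, 30, 20, 20, 20.
  160 → van 1 (new)  [load 160/210]
  150 → van 2 (new)  [load 150/210]
  140 → van 3 (new)  [load 140/210]
  130 → van 4 (new)  [load 130/210]
  60 → van 2  [load 210/210]
  60 → van 3  [load 200/210]
  50 → van 1  [load 210/210]
  50 → van 4  [load 180/210]
  50 → van 5 (new)  [load 50/210]
  50 → van 5  [load 100/210]
  30 → van 4  [load 210/210]
  20 → van 5  [load 120/210]
  20 → van 5  [load 140/210]
  20 → van 5  [load 160/210]
5 vans opened.

5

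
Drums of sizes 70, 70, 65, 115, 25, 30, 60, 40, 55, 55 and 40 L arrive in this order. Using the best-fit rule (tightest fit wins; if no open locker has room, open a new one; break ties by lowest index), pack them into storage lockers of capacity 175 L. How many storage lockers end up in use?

  70 → locker 1 (new)  [load 70/175]
  70 → locker 1  [load 140/175]
  65 → locker 2 (new)  [load 65/175]
  115 → locker 3 (new)  [load 115/175]
  25 → locker 1  [load 165/175]
  30 → locker 3  [load 145/175]
  60 → locker 2  [load 125/175]
  40 → locker 2  [load 165/175]
  55 → locker 4 (new)  [load 55/175]
  55 → locker 4  [load 110/175]
  40 → locker 4  [load 150/175]
4 storage lockers opened.

4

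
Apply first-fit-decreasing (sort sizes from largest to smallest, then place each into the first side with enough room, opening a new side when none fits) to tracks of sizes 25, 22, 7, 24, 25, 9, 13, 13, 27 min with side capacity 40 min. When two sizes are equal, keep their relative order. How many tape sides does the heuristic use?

Sorted descending: 27, 25, 25, 24, 22, 13, 13, 9, 7.
  27 → side 1 (new)  [load 27/40]
  25 → side 2 (new)  [load 25/40]
  25 → side 3 (new)  [load 25/40]
  24 → side 4 (new)  [load 24/40]
  22 → side 5 (new)  [load 22/40]
  13 → side 1  [load 40/40]
  13 → side 2  [load 38/40]
  9 → side 3  [load 34/40]
  7 → side 4  [load 31/40]
5 tape sides opened.

5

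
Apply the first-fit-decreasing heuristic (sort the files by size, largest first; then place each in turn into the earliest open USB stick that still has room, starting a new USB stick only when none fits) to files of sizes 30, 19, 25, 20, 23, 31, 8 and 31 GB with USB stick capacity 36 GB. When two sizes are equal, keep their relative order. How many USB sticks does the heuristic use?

7

Sorted descending: 31, 31, 30, 25, 23, 20, 19, 8.
  31 → USB stick 1 (new)  [load 31/36]
  31 → USB stick 2 (new)  [load 31/36]
  30 → USB stick 3 (new)  [load 30/36]
  25 → USB stick 4 (new)  [load 25/36]
  23 → USB stick 5 (new)  [load 23/36]
  20 → USB stick 6 (new)  [load 20/36]
  19 → USB stick 7 (new)  [load 19/36]
  8 → USB stick 4  [load 33/36]
7 USB sticks opened.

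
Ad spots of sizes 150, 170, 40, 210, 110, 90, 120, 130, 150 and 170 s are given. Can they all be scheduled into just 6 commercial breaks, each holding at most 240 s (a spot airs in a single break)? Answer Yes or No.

Total = 1340 s; ⌈1340/240⌉ = 6.
The bound of 6 does not rule out 6, but exhaustive search shows no assignment into 6 commercial breaks of capacity 240 s exists — the minimum is 7.

No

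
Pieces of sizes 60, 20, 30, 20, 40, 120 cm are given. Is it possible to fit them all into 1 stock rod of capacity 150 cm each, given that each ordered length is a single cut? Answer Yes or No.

No

Total = 290 cm; ⌈290/150⌉ = 2.
At least 2 stock rods are required, but only 1 is allowed.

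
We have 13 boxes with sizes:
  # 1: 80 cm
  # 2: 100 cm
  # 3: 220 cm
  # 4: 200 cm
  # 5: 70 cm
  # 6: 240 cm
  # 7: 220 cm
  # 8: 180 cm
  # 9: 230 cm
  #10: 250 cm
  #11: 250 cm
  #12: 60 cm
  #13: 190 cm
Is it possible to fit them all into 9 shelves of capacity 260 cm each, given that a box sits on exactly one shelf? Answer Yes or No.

Total = 2290 cm; ⌈2290/260⌉ = 9.
The bound of 9 does not rule out 9, but exhaustive search shows no assignment into 9 shelves of capacity 260 cm exists — the minimum is 10.

No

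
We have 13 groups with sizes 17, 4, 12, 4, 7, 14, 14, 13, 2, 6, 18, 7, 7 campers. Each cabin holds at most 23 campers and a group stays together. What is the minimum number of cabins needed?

Total = 18 + 17 + 14 + 14 + 13 + 12 + 7 + 7 + 7 + 6 + 4 + 4 + 2 = 125 campers.
Lower bound: ⌈125/23⌉ = 6 cabins.
A packing using 6 cabins:
  cabin 1: 18 + 4 = 22
  cabin 2: 17 + 6 = 23
  cabin 3: 14 + 7 + 2 = 23
  cabin 4: 14 + 7 = 21
  cabin 5: 13 + 7 = 20
  cabin 6: 12 + 4 = 16
This matches the lower bound, so 6 is optimal.

6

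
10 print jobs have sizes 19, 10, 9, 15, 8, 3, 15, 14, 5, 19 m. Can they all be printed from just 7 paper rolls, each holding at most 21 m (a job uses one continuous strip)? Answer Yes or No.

A valid assignment using 7 paper rolls:
  roll 1: 19 = 19
  roll 2: 19 = 19
  roll 3: 15 + 5 = 20
  roll 4: 15 + 3 = 18
  roll 5: 14 = 14
  roll 6: 10 + 9 = 19
  roll 7: 8 = 8
Every load is within 21 m, so 7 paper rolls suffice.

Yes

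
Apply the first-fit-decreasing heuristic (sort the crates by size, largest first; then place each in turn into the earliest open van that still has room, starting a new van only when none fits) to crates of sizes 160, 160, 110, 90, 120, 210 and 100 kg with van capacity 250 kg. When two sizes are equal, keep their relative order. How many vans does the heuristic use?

5

Sorted descending: 210, 160, 160, 120, 110, 100, 90.
  210 → van 1 (new)  [load 210/250]
  160 → van 2 (new)  [load 160/250]
  160 → van 3 (new)  [load 160/250]
  120 → van 4 (new)  [load 120/250]
  110 → van 4  [load 230/250]
  100 → van 5 (new)  [load 100/250]
  90 → van 2  [load 250/250]
5 vans opened.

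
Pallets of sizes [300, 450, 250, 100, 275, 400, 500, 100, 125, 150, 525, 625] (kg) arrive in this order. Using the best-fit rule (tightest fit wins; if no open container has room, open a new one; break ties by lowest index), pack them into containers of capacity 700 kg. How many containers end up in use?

  300 → container 1 (new)  [load 300/700]
  450 → container 2 (new)  [load 450/700]
  250 → container 2  [load 700/700]
  100 → container 1  [load 400/700]
  275 → container 1  [load 675/700]
  400 → container 3 (new)  [load 400/700]
  500 → container 4 (new)  [load 500/700]
  100 → container 4  [load 600/700]
  125 → container 3  [load 525/700]
  150 → container 3  [load 675/700]
  525 → container 5 (new)  [load 525/700]
  625 → container 6 (new)  [load 625/700]
6 containers opened.

6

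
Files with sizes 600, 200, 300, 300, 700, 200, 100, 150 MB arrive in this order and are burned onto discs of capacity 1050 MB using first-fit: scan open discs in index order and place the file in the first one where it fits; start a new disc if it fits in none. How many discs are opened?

3

  600 → disc 1 (new)  [load 600/1050]
  200 → disc 1  [load 800/1050]
  300 → disc 2 (new)  [load 300/1050]
  300 → disc 2  [load 600/1050]
  700 → disc 3 (new)  [load 700/1050]
  200 → disc 1  [load 1000/1050]
  100 → disc 2  [load 700/1050]
  150 → disc 2  [load 850/1050]
3 discs opened.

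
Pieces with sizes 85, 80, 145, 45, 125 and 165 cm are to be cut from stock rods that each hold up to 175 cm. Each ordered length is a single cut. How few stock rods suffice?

4

Total = 165 + 145 + 125 + 85 + 80 + 45 = 645 cm.
Lower bound: ⌈645/175⌉ = 4 stock rods.
A packing using 4 stock rods:
  stock rod 1: 165 = 165
  stock rod 2: 145 = 145
  stock rod 3: 125 + 45 = 170
  stock rod 4: 85 + 80 = 165
This matches the lower bound, so 4 is optimal.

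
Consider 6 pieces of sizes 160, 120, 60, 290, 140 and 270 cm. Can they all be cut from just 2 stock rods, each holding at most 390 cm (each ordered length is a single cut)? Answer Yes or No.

Total = 1040 cm; ⌈1040/390⌉ = 3.
At least 3 stock rods are required, but only 2 are allowed.

No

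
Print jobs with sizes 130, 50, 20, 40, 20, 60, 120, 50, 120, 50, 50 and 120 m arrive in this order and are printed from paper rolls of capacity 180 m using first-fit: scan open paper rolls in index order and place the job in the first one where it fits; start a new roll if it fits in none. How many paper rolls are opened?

5

  130 → roll 1 (new)  [load 130/180]
  50 → roll 1  [load 180/180]
  20 → roll 2 (new)  [load 20/180]
  40 → roll 2  [load 60/180]
  20 → roll 2  [load 80/180]
  60 → roll 2  [load 140/180]
  120 → roll 3 (new)  [load 120/180]
  50 → roll 3  [load 170/180]
  120 → roll 4 (new)  [load 120/180]
  50 → roll 4  [load 170/180]
  50 → roll 5 (new)  [load 50/180]
  120 → roll 5  [load 170/180]
5 paper rolls opened.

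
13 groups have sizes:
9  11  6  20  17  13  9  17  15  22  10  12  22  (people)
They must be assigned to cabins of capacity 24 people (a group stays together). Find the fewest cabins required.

9

Total = 22 + 22 + 20 + 17 + 17 + 15 + 13 + 12 + 11 + 10 + 9 + 9 + 6 = 183 people.
Lower bound: ⌈183/24⌉ = 8 cabins.
A packing using 9 cabins:
  cabin 1: 22 = 22
  cabin 2: 22 = 22
  cabin 3: 20 = 20
  cabin 4: 17 + 6 = 23
  cabin 5: 17 = 17
  cabin 6: 15 + 9 = 24
  cabin 7: 13 + 11 = 24
  cabin 8: 12 + 10 = 22
  cabin 9: 9 = 9
No arrangement into 8 cabins stays within capacity, so 9 is optimal.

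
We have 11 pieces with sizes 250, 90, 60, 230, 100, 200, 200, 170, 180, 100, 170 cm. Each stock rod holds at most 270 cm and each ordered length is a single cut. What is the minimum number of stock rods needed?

Total = 250 + 230 + 200 + 200 + 180 + 170 + 170 + 100 + 100 + 90 + 60 = 1750 cm.
Lower bound: ⌈1750/270⌉ = 7 stock rods.
A packing using 7 stock rods:
  stock rod 1: 250 = 250
  stock rod 2: 230 = 230
  stock rod 3: 200 + 60 = 260
  stock rod 4: 200 = 200
  stock rod 5: 180 + 90 = 270
  stock rod 6: 170 + 100 = 270
  stock rod 7: 170 + 100 = 270
This matches the lower bound, so 7 is optimal.

7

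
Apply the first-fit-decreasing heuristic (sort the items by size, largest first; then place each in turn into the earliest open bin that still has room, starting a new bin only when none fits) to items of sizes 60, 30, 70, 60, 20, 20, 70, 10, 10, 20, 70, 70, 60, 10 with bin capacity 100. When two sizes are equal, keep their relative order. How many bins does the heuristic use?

7

Sorted descending: 70, 70, 70, 70, 60, 60, 60, 30, 20, 20, 20, 10, 10, 10.
  70 → bin 1 (new)  [load 70/100]
  70 → bin 2 (new)  [load 70/100]
  70 → bin 3 (new)  [load 70/100]
  70 → bin 4 (new)  [load 70/100]
  60 → bin 5 (new)  [load 60/100]
  60 → bin 6 (new)  [load 60/100]
  60 → bin 7 (new)  [load 60/100]
  30 → bin 1  [load 100/100]
  20 → bin 2  [load 90/100]
  20 → bin 3  [load 90/100]
  20 → bin 4  [load 90/100]
  10 → bin 2  [load 100/100]
  10 → bin 3  [load 100/100]
  10 → bin 4  [load 100/100]
7 bins opened.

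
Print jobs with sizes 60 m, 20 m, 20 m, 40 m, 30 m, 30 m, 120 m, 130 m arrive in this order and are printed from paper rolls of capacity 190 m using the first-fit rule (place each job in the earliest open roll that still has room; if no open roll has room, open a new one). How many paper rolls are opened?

3

  60 → roll 1 (new)  [load 60/190]
  20 → roll 1  [load 80/190]
  20 → roll 1  [load 100/190]
  40 → roll 1  [load 140/190]
  30 → roll 1  [load 170/190]
  30 → roll 2 (new)  [load 30/190]
  120 → roll 2  [load 150/190]
  130 → roll 3 (new)  [load 130/190]
3 paper rolls opened.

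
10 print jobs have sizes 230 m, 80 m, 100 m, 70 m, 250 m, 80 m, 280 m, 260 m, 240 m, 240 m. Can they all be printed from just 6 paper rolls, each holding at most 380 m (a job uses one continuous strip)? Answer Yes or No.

A valid assignment using 6 paper rolls:
  roll 1: 280 + 100 = 380
  roll 2: 260 + 80 = 340
  roll 3: 250 + 80 = 330
  roll 4: 240 + 70 = 310
  roll 5: 240 = 240
  roll 6: 230 = 230
Every load is within 380 m, so 6 paper rolls suffice.

Yes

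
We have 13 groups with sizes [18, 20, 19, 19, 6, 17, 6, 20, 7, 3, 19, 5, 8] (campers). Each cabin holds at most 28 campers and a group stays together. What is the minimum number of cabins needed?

Total = 20 + 20 + 19 + 19 + 19 + 18 + 17 + 8 + 7 + 6 + 6 + 5 + 3 = 167 campers.
Lower bound: ⌈167/28⌉ = 6 cabins.
Also, 7 groups each exceed 14 campers, and no two of those can share a cabin, so at least 7 cabins are needed.
A packing using 7 cabins:
  cabin 1: 20 + 8 = 28
  cabin 2: 20 + 7 = 27
  cabin 3: 19 + 6 + 3 = 28
  cabin 4: 19 + 6 = 25
  cabin 5: 19 + 5 = 24
  cabin 6: 18 = 18
  cabin 7: 17 = 17
This matches the lower bound, so 7 is optimal.

7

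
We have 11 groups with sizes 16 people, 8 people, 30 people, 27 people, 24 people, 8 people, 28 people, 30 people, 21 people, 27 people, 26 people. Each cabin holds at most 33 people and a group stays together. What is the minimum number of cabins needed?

Total = 30 + 30 + 28 + 27 + 27 + 26 + 24 + 21 + 16 + 8 + 8 = 245 people.
Lower bound: ⌈245/33⌉ = 8 cabins.
A packing using 9 cabins:
  cabin 1: 30 = 30
  cabin 2: 30 = 30
  cabin 3: 28 = 28
  cabin 4: 27 = 27
  cabin 5: 27 = 27
  cabin 6: 26 = 26
  cabin 7: 24 + 8 = 32
  cabin 8: 21 + 8 = 29
  cabin 9: 16 = 16
No arrangement into 8 cabins stays within capacity, so 9 is optimal.

9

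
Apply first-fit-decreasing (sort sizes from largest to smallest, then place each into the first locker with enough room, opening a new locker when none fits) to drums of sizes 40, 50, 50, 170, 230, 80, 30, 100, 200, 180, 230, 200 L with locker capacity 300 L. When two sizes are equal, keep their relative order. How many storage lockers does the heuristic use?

6

Sorted descending: 230, 230, 200, 200, 180, 170, 100, 80, 50, 50, 40, 30.
  230 → locker 1 (new)  [load 230/300]
  230 → locker 2 (new)  [load 230/300]
  200 → locker 3 (new)  [load 200/300]
  200 → locker 4 (new)  [load 200/300]
  180 → locker 5 (new)  [load 180/300]
  170 → locker 6 (new)  [load 170/300]
  100 → locker 3  [load 300/300]
  80 → locker 4  [load 280/300]
  50 → locker 1  [load 280/300]
  50 → locker 2  [load 280/300]
  40 → locker 5  [load 220/300]
  30 → locker 5  [load 250/300]
6 storage lockers opened.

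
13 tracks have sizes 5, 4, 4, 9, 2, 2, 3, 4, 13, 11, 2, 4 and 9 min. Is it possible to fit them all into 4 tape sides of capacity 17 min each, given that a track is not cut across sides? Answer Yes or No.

No

Total = 72 min; ⌈72/17⌉ = 5.
At least 5 tape sides are required, but only 4 are allowed.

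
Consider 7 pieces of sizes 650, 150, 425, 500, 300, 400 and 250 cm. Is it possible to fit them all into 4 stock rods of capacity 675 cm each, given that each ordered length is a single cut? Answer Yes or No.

Total = 2675 cm; ⌈2675/675⌉ = 4.
The bound of 4 does not rule out 4, but exhaustive search shows no assignment into 4 stock rods of capacity 675 cm exists — the minimum is 5.

No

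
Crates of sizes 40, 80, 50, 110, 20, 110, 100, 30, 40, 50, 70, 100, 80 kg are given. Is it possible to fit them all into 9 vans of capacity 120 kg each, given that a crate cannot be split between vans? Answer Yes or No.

A valid assignment using 8 vans:
  van 1: 110 = 110
  van 2: 110 = 110
  van 3: 100 + 20 = 120
  van 4: 100 = 100
  van 5: 80 + 40 = 120
  van 6: 80 + 40 = 120
  van 7: 70 + 50 = 120
  van 8: 50 + 30 = 80
That uses only 8 ≤ 9, so 9 vans are enough.

Yes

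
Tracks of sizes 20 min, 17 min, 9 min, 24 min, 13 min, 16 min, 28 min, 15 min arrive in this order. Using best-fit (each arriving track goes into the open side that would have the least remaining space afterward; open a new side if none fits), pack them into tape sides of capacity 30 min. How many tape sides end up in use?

  20 → side 1 (new)  [load 20/30]
  17 → side 2 (new)  [load 17/30]
  9 → side 1  [load 29/30]
  24 → side 3 (new)  [load 24/30]
  13 → side 2  [load 30/30]
  16 → side 4 (new)  [load 16/30]
  28 → side 5 (new)  [load 28/30]
  15 → side 6 (new)  [load 15/30]
6 tape sides opened.

6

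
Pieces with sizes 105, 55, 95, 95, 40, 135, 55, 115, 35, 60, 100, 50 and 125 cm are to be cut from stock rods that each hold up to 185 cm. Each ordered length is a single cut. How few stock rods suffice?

Total = 135 + 125 + 115 + 105 + 100 + 95 + 95 + 60 + 55 + 55 + 50 + 40 + 35 = 1065 cm.
Lower bound: ⌈1065/185⌉ = 6 stock rods.
Also, 7 pieces each exceed 185/2 cm, and no two of those can share a stock rod, so at least 7 stock rods are needed.
A packing using 7 stock rods:
  stock rod 1: 135 + 50 = 185
  stock rod 2: 125 + 60 = 185
  stock rod 3: 115 + 55 = 170
  stock rod 4: 105 + 55 = 160
  stock rod 5: 100 + 40 + 35 = 175
  stock rod 6: 95 = 95
  stock rod 7: 95 = 95
This matches the lower bound, so 7 is optimal.

7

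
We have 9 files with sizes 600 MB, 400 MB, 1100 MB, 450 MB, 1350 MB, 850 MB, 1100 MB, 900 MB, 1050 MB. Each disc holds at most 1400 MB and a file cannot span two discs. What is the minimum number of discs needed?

Total = 1350 + 1100 + 1100 + 1050 + 900 + 850 + 600 + 450 + 400 = 7800 MB.
Lower bound: ⌈7800/1400⌉ = 6 discs.
A packing using 7 discs:
  disc 1: 1350 = 1350
  disc 2: 1100 = 1100
  disc 3: 1100 = 1100
  disc 4: 1050 = 1050
  disc 5: 900 + 450 = 1350
  disc 6: 850 + 400 = 1250
  disc 7: 600 = 600
No arrangement into 6 discs stays within capacity, so 7 is optimal.

7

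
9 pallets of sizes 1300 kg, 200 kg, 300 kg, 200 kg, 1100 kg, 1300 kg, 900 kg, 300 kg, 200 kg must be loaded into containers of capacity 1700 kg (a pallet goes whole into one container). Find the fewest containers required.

4

Total = 1300 + 1300 + 1100 + 900 + 300 + 300 + 200 + 200 + 200 = 5800 kg.
Lower bound: ⌈5800/1700⌉ = 4 containers.
A packing using 4 containers:
  container 1: 1300 + 300 = 1600
  container 2: 1300 + 300 = 1600
  container 3: 1100 + 200 + 200 + 200 = 1700
  container 4: 900 = 900
This matches the lower bound, so 4 is optimal.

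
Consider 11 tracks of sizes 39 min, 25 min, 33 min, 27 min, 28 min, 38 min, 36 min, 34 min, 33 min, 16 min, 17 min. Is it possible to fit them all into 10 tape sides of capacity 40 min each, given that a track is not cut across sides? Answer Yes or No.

Yes

A valid assignment using 10 tape sides:
  side 1: 39 = 39
  side 2: 38 = 38
  side 3: 36 = 36
  side 4: 34 = 34
  side 5: 33 = 33
  side 6: 33 = 33
  side 7: 28 = 28
  side 8: 27 = 27
  side 9: 25 = 25
  side 10: 17 + 16 = 33
Every load is within 40 min, so 10 tape sides suffice.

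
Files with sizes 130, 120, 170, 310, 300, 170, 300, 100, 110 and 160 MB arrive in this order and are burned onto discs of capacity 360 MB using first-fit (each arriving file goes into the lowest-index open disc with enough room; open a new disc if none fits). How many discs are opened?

  130 → disc 1 (new)  [load 130/360]
  120 → disc 1  [load 250/360]
  170 → disc 2 (new)  [load 170/360]
  310 → disc 3 (new)  [load 310/360]
  300 → disc 4 (new)  [load 300/360]
  170 → disc 2  [load 340/360]
  300 → disc 5 (new)  [load 300/360]
  100 → disc 1  [load 350/360]
  110 → disc 6 (new)  [load 110/360]
  160 → disc 6  [load 270/360]
6 discs opened.

6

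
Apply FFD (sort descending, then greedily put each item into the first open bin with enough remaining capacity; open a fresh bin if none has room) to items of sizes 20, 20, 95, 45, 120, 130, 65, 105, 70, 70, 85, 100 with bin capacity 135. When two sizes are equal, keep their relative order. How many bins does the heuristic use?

8

Sorted descending: 130, 120, 105, 100, 95, 85, 70, 70, 65, 45, 20, 20.
  130 → bin 1 (new)  [load 130/135]
  120 → bin 2 (new)  [load 120/135]
  105 → bin 3 (new)  [load 105/135]
  100 → bin 4 (new)  [load 100/135]
  95 → bin 5 (new)  [load 95/135]
  85 → bin 6 (new)  [load 85/135]
  70 → bin 7 (new)  [load 70/135]
  70 → bin 8 (new)  [load 70/135]
  65 → bin 7  [load 135/135]
  45 → bin 6  [load 130/135]
  20 → bin 3  [load 125/135]
  20 → bin 4  [load 120/135]
8 bins opened.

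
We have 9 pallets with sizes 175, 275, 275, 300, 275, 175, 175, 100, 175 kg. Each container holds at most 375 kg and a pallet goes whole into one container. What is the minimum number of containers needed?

6

Total = 300 + 275 + 275 + 275 + 175 + 175 + 175 + 175 + 100 = 1925 kg.
Lower bound: ⌈1925/375⌉ = 6 containers.
A packing using 6 containers:
  container 1: 300 = 300
  container 2: 275 + 100 = 375
  container 3: 275 = 275
  container 4: 275 = 275
  container 5: 175 + 175 = 350
  container 6: 175 + 175 = 350
This matches the lower bound, so 6 is optimal.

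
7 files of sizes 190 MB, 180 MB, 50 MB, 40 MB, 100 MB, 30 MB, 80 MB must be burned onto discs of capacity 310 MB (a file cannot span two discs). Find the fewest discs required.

Total = 190 + 180 + 100 + 80 + 50 + 40 + 30 = 670 MB.
Lower bound: ⌈670/310⌉ = 3 discs.
A packing using 3 discs:
  disc 1: 190 + 100 = 290
  disc 2: 180 + 80 + 50 = 310
  disc 3: 40 + 30 = 70
This matches the lower bound, so 3 is optimal.

3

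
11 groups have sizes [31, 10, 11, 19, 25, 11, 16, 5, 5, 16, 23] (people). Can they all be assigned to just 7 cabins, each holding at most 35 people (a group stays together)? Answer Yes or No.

Yes

A valid assignment using 6 cabins:
  cabin 1: 31 = 31
  cabin 2: 25 + 10 = 35
  cabin 3: 23 + 11 = 34
  cabin 4: 19 + 16 = 35
  cabin 5: 16 + 11 + 5 = 32
  cabin 6: 5 = 5
That uses only 6 ≤ 7, so 7 cabins are enough.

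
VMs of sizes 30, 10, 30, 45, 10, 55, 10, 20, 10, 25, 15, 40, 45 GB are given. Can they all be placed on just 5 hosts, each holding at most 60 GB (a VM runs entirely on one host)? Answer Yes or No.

No

Total = 345 GB; ⌈345/60⌉ = 6.
At least 6 hosts are required, but only 5 are allowed.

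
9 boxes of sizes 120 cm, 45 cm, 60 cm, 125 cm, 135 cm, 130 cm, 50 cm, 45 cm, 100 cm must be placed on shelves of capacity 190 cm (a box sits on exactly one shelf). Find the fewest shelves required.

Total = 135 + 130 + 125 + 120 + 100 + 60 + 50 + 45 + 45 = 810 cm.
Lower bound: ⌈810/190⌉ = 5 shelves.
A packing using 5 shelves:
  shelf 1: 135 + 50 = 185
  shelf 2: 130 + 60 = 190
  shelf 3: 125 + 45 = 170
  shelf 4: 120 + 45 = 165
  shelf 5: 100 = 100
This matches the lower bound, so 5 is optimal.

5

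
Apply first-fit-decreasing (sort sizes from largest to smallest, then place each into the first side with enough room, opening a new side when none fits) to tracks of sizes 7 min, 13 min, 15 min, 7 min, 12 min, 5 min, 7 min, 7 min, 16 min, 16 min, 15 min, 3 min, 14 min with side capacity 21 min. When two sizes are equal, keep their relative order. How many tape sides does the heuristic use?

8

Sorted descending: 16, 16, 15, 15, 14, 13, 12, 7, 7, 7, 7, 5, 3.
  16 → side 1 (new)  [load 16/21]
  16 → side 2 (new)  [load 16/21]
  15 → side 3 (new)  [load 15/21]
  15 → side 4 (new)  [load 15/21]
  14 → side 5 (new)  [load 14/21]
  13 → side 6 (new)  [load 13/21]
  12 → side 7 (new)  [load 12/21]
  7 → side 5  [load 21/21]
  7 → side 6  [load 20/21]
  7 → side 7  [load 19/21]
  7 → side 8 (new)  [load 7/21]
  5 → side 1  [load 21/21]
  3 → side 2  [load 19/21]
8 tape sides opened.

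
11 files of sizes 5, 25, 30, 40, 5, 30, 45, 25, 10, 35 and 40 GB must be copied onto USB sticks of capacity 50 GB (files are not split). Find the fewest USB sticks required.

7

Total = 45 + 40 + 40 + 35 + 30 + 30 + 25 + 25 + 10 + 5 + 5 = 290 GB.
Lower bound: ⌈290/50⌉ = 6 USB sticks.
A packing using 7 USB sticks:
  USB stick 1: 45 + 5 = 50
  USB stick 2: 40 + 10 = 50
  USB stick 3: 40 + 5 = 45
  USB stick 4: 35 = 35
  USB stick 5: 30 = 30
  USB stick 6: 30 = 30
  USB stick 7: 25 + 25 = 50
No arrangement into 6 USB sticks stays within capacity, so 7 is optimal.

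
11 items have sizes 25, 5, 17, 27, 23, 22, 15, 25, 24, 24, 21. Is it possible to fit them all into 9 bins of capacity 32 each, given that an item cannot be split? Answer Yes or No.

Yes

A valid assignment using 9 bins:
  bin 1: 27 + 5 = 32
  bin 2: 25 = 25
  bin 3: 25 = 25
  bin 4: 24 = 24
  bin 5: 24 = 24
  bin 6: 23 = 23
  bin 7: 22 = 22
  bin 8: 21 = 21
  bin 9: 17 + 15 = 32
Every load is within 32, so 9 bins suffice.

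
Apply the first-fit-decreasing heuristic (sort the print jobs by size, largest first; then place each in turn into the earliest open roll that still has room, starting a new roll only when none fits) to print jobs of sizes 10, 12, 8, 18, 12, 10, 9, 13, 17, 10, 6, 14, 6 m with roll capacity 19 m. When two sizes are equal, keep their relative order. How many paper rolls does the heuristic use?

9

Sorted descending: 18, 17, 14, 13, 12, 12, 10, 10, 10, 9, 8, 6, 6.
  18 → roll 1 (new)  [load 18/19]
  17 → roll 2 (new)  [load 17/19]
  14 → roll 3 (new)  [load 14/19]
  13 → roll 4 (new)  [load 13/19]
  12 → roll 5 (new)  [load 12/19]
  12 → roll 6 (new)  [load 12/19]
  10 → roll 7 (new)  [load 10/19]
  10 → roll 8 (new)  [load 10/19]
  10 → roll 9 (new)  [load 10/19]
  9 → roll 7  [load 19/19]
  8 → roll 8  [load 18/19]
  6 → roll 4  [load 19/19]
  6 → roll 5  [load 18/19]
9 paper rolls opened.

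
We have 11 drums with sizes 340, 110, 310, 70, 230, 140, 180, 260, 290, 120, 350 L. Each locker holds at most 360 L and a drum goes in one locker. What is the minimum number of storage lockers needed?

8

Total = 350 + 340 + 310 + 290 + 260 + 230 + 180 + 140 + 120 + 110 + 70 = 2400 L.
Lower bound: ⌈2400/360⌉ = 7 storage lockers.
A packing using 8 storage lockers:
  locker 1: 350 = 350
  locker 2: 340 = 340
  locker 3: 310 = 310
  locker 4: 290 + 70 = 360
  locker 5: 260 = 260
  locker 6: 230 + 120 = 350
  locker 7: 180 + 140 = 320
  locker 8: 110 = 110
No arrangement into 7 storage lockers stays within capacity, so 8 is optimal.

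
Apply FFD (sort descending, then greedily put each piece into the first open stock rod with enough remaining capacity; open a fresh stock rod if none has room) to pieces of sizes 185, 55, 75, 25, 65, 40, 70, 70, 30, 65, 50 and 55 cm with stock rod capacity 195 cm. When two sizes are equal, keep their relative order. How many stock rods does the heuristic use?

5

Sorted descending: 185, 75, 70, 70, 65, 65, 55, 55, 50, 40, 30, 25.
  185 → stock rod 1 (new)  [load 185/195]
  75 → stock rod 2 (new)  [load 75/195]
  70 → stock rod 2  [load 145/195]
  70 → stock rod 3 (new)  [load 70/195]
  65 → stock rod 3  [load 135/195]
  65 → stock rod 4 (new)  [load 65/195]
  55 → stock rod 3  [load 190/195]
  55 → stock rod 4  [load 120/195]
  50 → stock rod 2  [load 195/195]
  40 → stock rod 4  [load 160/195]
  30 → stock rod 4  [load 190/195]
  25 → stock rod 5 (new)  [load 25/195]
5 stock rods opened.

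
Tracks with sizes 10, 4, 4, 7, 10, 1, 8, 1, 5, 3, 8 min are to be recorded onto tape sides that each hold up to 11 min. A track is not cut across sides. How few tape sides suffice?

6

Total = 10 + 10 + 8 + 8 + 7 + 5 + 4 + 4 + 3 + 1 + 1 = 61 min.
Lower bound: ⌈61/11⌉ = 6 tape sides.
A packing using 6 tape sides:
  side 1: 10 + 1 = 11
  side 2: 10 + 1 = 11
  side 3: 8 + 3 = 11
  side 4: 8 = 8
  side 5: 7 + 4 = 11
  side 6: 5 + 4 = 9
This matches the lower bound, so 6 is optimal.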